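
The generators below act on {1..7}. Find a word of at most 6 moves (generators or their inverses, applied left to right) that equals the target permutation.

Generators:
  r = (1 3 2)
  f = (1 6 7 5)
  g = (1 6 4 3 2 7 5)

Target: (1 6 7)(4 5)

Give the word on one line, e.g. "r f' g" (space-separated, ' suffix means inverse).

  after g': (1 5 7 2 3 4 6)
  after f': (1 7 2 3 4)(5 6)
  after g: (1 5 4 6)
  after f': (1 7 6 5 4)
  after f': (1 6 7)(4 5)

g' f' g f' f'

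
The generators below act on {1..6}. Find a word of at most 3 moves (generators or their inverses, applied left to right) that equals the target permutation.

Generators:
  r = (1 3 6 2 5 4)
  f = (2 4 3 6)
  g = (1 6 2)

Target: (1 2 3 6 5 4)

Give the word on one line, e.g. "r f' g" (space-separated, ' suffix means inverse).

g r

  after g: (1 6 2)
  after r: (1 2 3 6 5 4)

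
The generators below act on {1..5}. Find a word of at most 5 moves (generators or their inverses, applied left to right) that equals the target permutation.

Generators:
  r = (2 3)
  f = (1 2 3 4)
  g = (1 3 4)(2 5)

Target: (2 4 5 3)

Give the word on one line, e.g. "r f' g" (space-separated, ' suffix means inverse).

g' f' g r' f

  after g': (1 4 3)(2 5)
  after f': (1 3 4 2 5)
  after g: (1 4 5 3)
  after r': (1 4 5 2 3)
  after f: (2 4 5 3)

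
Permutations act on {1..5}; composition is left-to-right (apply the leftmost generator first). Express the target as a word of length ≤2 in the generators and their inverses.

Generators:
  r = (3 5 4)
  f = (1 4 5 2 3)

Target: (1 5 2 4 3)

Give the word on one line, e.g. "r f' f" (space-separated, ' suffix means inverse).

  after f: (1 4 5 2 3)
  after r': (1 5 2 4 3)

f r'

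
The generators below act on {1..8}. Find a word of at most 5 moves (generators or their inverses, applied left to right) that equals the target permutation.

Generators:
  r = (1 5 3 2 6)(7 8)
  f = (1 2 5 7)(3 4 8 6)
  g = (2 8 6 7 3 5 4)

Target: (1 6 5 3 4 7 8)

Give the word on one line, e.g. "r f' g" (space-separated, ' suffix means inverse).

r' g' r g'

  after r': (1 6 2 3 5)(7 8)
  after g': (1 8 6 4 5)(2 7)
  after r: (1 7 6 4 3 2 8)
  after g': (1 6 5 3 4 7 8)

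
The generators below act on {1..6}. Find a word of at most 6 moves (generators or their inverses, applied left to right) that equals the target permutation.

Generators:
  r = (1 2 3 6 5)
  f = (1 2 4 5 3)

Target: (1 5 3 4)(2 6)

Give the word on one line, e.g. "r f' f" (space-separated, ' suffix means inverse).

  after r': (1 5 6 3 2)
  after f': (1 4 2 3)(5 6)
  after r: (1 4 3 2 6)
  after f: (1 5 3 4)(2 6)

r' f' r f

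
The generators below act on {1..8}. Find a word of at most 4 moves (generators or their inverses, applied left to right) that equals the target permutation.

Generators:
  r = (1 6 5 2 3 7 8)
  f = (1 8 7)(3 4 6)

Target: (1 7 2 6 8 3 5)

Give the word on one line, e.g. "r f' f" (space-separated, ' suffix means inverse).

r' r'

  after r': (1 8 7 3 2 5 6)
  after r': (1 7 2 6 8 3 5)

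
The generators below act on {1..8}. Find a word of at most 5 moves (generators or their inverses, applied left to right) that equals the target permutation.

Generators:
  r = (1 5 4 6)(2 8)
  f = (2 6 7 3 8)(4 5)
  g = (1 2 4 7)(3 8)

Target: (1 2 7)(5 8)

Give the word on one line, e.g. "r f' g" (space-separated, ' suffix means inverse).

r' g' g' g' f'

  after r': (1 6 4 5)(2 8)
  after g': (1 6 2 3 8)(4 5 7)
  after g': (1 6)(2 8 7)(4 5)
  after g': (1 6 7)(2 3 8 4 5)
  after f': (1 2 7)(5 8)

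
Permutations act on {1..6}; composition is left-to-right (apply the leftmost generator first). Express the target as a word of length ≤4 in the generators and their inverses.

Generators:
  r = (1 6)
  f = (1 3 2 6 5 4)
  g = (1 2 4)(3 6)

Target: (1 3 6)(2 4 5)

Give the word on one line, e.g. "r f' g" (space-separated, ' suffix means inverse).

  after g: (1 2 4)(3 6)
  after r': (1 2 4 6 3)
  after f: (1 6 2)(4 5)
  after g': (1 3 6)(2 4 5)

g r' f g'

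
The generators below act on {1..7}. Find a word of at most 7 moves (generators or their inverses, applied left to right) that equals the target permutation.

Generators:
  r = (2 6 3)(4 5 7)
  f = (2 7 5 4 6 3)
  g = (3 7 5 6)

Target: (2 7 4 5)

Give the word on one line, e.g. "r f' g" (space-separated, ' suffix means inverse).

  after g: (3 7 5 6)
  after f': (2 3)(4 5)
  after r': (2 6)(5 7)
  after g': (2 5 3 6)
  after r: (2 7 4 5)

g f' r' g' r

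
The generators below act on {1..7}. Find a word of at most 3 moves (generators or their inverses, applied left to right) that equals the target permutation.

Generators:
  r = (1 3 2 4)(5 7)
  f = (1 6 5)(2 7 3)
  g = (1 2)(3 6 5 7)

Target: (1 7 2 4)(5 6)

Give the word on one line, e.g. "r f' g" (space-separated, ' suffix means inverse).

  after g: (1 2)(3 6 5 7)
  after r': (1 3 6 7)(2 4)
  after g': (1 7 2 4)(5 6)

g r' g'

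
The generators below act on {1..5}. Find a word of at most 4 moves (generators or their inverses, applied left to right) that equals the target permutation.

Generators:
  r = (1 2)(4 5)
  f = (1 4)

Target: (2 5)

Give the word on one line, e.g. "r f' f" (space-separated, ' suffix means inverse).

r f' r

  after r: (1 2)(4 5)
  after f': (1 2 4 5)
  after r: (2 5)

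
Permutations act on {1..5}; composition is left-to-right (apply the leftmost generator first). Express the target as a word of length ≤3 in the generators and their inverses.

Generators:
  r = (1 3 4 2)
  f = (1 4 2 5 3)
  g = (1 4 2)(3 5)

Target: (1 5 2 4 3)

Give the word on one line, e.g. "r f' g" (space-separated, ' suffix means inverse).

  after f': (1 3 5 2 4)
  after g: (1 5)
  after r': (1 5 2 4 3)

f' g r'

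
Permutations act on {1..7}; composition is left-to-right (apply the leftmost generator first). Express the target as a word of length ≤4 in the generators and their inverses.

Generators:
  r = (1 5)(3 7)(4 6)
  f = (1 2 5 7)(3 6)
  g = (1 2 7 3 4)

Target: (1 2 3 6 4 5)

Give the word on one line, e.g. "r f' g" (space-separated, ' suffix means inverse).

g r'

  after g: (1 2 7 3 4)
  after r': (1 2 3 6 4 5)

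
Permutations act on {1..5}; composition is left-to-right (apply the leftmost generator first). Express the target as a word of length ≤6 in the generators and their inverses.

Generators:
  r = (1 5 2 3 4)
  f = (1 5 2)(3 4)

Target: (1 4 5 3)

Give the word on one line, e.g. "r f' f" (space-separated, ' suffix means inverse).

r r r f'

  after r: (1 5 2 3 4)
  after r: (1 2 4 5 3)
  after r: (1 3 5 4 2)
  after f': (1 4 5 3)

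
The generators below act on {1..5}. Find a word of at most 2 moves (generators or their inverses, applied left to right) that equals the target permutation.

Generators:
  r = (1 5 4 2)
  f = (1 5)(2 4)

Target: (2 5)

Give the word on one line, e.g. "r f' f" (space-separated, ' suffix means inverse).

  after f: (1 5)(2 4)
  after r': (2 5)

f r'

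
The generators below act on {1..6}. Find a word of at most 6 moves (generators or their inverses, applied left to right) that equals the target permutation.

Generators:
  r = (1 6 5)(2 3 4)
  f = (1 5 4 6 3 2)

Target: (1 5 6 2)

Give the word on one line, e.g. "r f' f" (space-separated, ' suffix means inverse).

  after r': (1 5 6)(2 4 3)
  after f: (1 4 2 6 5 3)
  after f: (1 6 4)(2 3 5)
  after r': (3 6)(4 5)
  after f: (1 5 6 2)

r' f f r' f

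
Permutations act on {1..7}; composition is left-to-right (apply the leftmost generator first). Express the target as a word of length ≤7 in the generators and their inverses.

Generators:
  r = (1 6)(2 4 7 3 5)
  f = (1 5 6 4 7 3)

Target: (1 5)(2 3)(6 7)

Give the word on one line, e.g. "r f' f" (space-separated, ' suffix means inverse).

  after r': (1 6)(2 5 3 7 4)
  after f': (1 5 7 6 3 4 2)
  after f': (2 3 6 7 5 4)
  after f': (1 3 5 6 4 2 7)
  after r: (1 5)(2 3)(6 7)

r' f' f' f' r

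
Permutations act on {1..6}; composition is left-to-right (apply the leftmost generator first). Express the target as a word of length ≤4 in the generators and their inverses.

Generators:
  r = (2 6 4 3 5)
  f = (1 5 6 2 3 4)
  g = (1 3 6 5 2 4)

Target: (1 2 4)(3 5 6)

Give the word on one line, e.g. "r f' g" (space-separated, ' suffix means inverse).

  after g': (1 4 2 5 6 3)
  after f: (2 6 4 3 5)
  after f: (1 5 3 6)
  after g: (1 2 4)(3 5 6)

g' f f g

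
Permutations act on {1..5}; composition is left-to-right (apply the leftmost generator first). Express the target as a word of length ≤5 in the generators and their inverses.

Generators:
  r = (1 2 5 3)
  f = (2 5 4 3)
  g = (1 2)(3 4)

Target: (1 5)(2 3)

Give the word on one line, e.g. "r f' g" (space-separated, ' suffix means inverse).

  after f: (2 5 4 3)
  after r: (1 2 3 5 4)
  after f': (1 3 2 4)
  after r': (1 5 2 4 3)
  after g: (1 5)(2 3)

f r f' r' g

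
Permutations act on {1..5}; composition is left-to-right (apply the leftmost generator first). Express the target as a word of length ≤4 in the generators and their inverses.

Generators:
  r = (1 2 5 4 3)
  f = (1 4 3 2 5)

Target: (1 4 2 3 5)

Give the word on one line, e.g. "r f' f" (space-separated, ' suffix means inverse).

  after r': (1 3 4 5 2)
  after r': (1 4 2 3 5)

r' r'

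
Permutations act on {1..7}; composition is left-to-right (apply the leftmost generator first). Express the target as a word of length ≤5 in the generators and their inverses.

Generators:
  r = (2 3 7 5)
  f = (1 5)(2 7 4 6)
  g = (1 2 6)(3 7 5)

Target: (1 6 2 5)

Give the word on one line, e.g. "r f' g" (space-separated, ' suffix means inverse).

r' r' r' g g

  after r': (2 5 7 3)
  after r': (2 7)(3 5)
  after r': (2 3 7 5)
  after g: (1 2 7 3 5 6)
  after g: (1 6 2 5)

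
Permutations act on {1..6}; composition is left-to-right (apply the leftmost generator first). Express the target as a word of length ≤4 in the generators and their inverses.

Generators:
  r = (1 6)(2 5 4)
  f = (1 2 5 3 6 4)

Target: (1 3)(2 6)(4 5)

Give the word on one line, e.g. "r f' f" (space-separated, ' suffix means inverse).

  after f: (1 2 5 3 6 4)
  after f: (1 5 6)(2 3 4)
  after f: (1 3)(2 6)(4 5)

f f f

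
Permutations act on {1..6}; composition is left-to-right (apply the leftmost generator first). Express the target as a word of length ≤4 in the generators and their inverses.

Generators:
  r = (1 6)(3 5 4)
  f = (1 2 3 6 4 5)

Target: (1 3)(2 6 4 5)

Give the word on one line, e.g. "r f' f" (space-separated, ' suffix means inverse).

r r f' r'

  after r: (1 6)(3 5 4)
  after r: (3 4 5)
  after f': (1 5 2)(3 6)
  after r': (1 3)(2 6 4 5)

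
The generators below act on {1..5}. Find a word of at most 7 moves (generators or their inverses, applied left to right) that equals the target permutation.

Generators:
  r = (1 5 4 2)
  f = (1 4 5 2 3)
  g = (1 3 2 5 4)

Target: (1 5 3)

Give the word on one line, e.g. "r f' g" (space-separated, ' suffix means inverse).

  after r: (1 5 4 2)
  after r: (1 4)(2 5)
  after g': (1 5 3)
  after f': (1 4)(2 5)
  after g': (1 5 3)

r r g' f' g'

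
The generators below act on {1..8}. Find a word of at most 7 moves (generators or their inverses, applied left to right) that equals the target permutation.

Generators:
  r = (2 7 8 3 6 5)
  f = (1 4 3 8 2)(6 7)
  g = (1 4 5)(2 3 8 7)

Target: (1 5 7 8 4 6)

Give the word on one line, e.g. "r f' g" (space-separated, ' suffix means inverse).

  after f': (1 2 8 3 4)(6 7)
  after f': (1 8 4 2 3)
  after r: (1 3)(2 6 5)(4 7 8)
  after f': (1 4 6 5 8)(2 7 3)
  after g: (1 5 7 8 4 6)

f' f' r f' g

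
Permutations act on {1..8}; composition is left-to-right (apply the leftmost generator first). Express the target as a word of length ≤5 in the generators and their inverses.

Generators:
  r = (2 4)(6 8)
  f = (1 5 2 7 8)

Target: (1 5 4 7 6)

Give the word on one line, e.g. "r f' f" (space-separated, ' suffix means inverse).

r f r

  after r: (2 4)(6 8)
  after f: (1 5 2 4 7 8 6)
  after r: (1 5 4 7 6)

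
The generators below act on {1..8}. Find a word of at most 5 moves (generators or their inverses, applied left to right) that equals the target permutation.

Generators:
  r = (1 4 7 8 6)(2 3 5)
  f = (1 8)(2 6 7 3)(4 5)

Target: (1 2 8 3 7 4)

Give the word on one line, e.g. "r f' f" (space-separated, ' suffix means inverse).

  after r: (1 4 7 8 6)(2 3 5)
  after f': (1 5 3 4 6 8 2 7)
  after r: (1 2 8 3 7 4)

r f' r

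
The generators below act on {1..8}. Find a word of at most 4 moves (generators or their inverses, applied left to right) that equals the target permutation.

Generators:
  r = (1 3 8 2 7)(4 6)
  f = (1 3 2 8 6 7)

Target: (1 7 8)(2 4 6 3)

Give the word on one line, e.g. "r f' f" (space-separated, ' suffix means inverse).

  after f: (1 3 2 8 6 7)
  after f: (1 2 6)(3 8 7)
  after r: (1 7 8)(2 4 6 3)

f f r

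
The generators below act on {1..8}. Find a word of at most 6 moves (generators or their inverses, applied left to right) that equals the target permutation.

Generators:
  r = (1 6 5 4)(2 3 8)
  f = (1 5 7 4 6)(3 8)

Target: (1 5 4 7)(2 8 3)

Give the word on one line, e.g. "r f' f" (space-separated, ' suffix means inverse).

  after r': (1 4 5 6)(2 8 3)
  after r': (1 5)(2 3 8)(4 6)
  after f: (1 7 4)(2 8)
  after r': (1 7 5 6)(2 3)
  after f': (1 5 4 7)(2 8 3)

r' r' f r' f'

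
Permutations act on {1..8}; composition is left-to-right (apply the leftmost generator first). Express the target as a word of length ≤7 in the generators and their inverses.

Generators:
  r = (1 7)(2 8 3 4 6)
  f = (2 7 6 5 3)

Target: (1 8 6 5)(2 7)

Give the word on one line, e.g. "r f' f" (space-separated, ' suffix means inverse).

  after r': (1 7)(2 6 4 3 8)
  after f': (1 2 7)(3 8)(4 5 6)
  after f': (1 3 8 5 7)(4 6)
  after r': (1 8 5)(2 6 3)
  after f': (1 8 6 5)(2 7)

r' f' f' r' f'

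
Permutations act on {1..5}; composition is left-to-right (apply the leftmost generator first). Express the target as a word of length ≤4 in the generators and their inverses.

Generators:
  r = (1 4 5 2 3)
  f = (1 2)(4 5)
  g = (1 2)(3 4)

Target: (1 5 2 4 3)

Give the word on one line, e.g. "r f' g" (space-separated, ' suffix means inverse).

r f g

  after r: (1 4 5 2 3)
  after f: (1 5)(2 3)
  after g: (1 5 2 4 3)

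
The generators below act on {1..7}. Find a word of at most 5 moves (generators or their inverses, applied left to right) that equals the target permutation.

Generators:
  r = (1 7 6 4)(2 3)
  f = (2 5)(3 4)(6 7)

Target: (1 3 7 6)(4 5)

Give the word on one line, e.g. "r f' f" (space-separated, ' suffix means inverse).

  after f: (2 5)(3 4)(6 7)
  after r': (1 4 2 5 3 6)
  after f': (1 3 7 6)(4 5)

f r' f'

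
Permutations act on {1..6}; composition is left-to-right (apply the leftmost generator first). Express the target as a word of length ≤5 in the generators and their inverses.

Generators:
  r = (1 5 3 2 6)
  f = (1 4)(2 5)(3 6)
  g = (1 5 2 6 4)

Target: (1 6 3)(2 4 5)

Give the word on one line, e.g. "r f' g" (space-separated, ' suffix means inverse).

  after g': (1 4 6 2 5)
  after r': (1 4 2)(3 5 6)
  after g': (1 6 3)(2 4 5)

g' r' g'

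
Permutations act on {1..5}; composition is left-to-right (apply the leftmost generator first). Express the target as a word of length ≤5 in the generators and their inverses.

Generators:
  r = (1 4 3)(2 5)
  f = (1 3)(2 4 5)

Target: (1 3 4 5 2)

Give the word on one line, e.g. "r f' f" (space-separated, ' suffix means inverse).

  after f': (1 3)(2 5 4)
  after f': (2 4 5)
  after r: (1 4 2 3)
  after r: (1 3 4 5 2)

f' f' r r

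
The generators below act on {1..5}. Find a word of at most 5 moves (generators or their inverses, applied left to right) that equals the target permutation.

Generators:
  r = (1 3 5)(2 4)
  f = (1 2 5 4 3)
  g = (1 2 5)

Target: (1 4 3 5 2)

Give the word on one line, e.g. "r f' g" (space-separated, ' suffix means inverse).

f' g f'

  after f': (1 3 4 5 2)
  after g: (1 3 4)
  after f': (1 4 3 5 2)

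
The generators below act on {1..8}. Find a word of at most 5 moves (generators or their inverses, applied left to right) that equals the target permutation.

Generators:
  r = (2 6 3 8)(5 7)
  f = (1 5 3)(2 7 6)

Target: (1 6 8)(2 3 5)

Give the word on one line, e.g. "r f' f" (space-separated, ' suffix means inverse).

f r' f

  after f: (1 5 3)(2 7 6)
  after r': (1 7 2 5 6 8 3)
  after f: (1 6 8)(2 3 5)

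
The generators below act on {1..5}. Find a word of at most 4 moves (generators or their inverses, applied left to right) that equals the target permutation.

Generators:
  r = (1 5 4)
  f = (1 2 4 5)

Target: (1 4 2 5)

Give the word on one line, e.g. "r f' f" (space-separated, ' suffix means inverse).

f' f' r' f'

  after f': (1 5 4 2)
  after f': (1 4)(2 5)
  after r': (1 5 2)
  after f': (1 4 2 5)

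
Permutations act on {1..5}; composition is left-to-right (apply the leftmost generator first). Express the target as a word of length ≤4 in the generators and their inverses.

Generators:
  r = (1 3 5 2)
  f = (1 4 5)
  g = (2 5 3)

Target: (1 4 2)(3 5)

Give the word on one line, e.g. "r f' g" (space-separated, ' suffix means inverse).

f r

  after f: (1 4 5)
  after r: (1 4 2)(3 5)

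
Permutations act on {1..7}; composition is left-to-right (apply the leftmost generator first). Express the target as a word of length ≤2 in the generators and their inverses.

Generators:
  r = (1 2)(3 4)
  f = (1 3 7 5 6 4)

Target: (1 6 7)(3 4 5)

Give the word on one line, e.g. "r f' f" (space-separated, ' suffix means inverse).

  after f': (1 4 6 5 7 3)
  after f': (1 6 7)(3 4 5)

f' f'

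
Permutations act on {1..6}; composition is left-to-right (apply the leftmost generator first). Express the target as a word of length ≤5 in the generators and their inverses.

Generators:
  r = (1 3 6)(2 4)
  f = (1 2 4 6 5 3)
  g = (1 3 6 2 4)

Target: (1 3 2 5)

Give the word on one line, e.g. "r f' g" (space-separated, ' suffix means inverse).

  after g': (1 4 2 6 3)
  after f: (1 6)(2 5 3)
  after r: (2 5 6 3 4)
  after r: (1 3 2 5)

g' f r r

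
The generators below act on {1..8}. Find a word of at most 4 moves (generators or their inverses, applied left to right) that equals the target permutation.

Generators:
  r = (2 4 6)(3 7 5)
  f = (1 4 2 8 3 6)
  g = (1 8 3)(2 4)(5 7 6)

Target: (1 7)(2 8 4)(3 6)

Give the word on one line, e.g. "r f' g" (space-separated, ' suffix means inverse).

  after r': (2 6 4)(3 5 7)
  after f': (1 6)(2 3 5 7 8)
  after g': (1 7)(2 8 4)(3 6)

r' f' g'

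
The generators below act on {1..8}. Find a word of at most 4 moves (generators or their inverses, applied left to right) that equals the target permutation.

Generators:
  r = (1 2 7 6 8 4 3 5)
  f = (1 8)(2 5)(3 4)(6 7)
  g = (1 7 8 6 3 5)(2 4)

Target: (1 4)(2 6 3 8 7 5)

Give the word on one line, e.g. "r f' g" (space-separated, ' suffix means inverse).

  after r: (1 2 7 6 8 4 3 5)
  after f: (1 5 8 3 2 6)
  after g': (1 3 4 2 8 6 5 7)
  after r': (1 4)(2 6 3 8 7 5)

r f g' r'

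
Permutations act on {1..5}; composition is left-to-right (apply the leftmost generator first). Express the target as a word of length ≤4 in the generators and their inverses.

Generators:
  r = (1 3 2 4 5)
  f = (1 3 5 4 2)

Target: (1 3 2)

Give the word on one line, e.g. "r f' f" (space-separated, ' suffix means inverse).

r' f'

  after r': (1 5 4 2 3)
  after f': (1 3 2)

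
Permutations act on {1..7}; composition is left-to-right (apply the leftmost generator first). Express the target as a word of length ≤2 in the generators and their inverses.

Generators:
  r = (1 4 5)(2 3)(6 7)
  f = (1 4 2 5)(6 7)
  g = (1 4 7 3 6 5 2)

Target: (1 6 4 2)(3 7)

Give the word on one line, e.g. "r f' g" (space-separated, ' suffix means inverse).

f' g'

  after f': (1 5 2 4)(6 7)
  after g': (1 6 4 2)(3 7)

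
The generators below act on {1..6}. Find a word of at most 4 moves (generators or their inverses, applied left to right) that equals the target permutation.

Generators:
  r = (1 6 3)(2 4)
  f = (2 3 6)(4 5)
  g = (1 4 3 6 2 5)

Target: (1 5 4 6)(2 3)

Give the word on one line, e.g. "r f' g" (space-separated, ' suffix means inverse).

g' r

  after g': (1 5 2 6 3 4)
  after r: (1 5 4 6)(2 3)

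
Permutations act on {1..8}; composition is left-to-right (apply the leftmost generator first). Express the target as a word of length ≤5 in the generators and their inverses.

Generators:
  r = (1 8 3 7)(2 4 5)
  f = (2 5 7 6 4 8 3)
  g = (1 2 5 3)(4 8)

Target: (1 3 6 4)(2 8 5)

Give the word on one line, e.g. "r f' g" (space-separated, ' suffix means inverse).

  after r: (1 8 3 7)(2 4 5)
  after g': (1 4 2 8 5)(3 7)
  after g': (1 8 2 4)(3 7 5)
  after f: (1 3 6 4)(2 8 5)

r g' g' f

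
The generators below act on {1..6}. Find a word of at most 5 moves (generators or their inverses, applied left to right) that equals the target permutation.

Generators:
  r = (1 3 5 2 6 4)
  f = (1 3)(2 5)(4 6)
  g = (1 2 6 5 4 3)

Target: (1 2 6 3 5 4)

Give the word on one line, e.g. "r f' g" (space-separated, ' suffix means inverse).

  after f: (1 3)(2 5)(4 6)
  after r': (2 3 4)
  after r': (1 4 5 3 6 2)
  after r': (1 6 5)(2 4 3)
  after r': (1 2 6 3 5 4)

f r' r' r' r'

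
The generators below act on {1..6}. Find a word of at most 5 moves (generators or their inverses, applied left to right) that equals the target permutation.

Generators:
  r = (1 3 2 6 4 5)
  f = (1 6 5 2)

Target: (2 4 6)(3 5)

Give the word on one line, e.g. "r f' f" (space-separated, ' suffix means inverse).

  after r: (1 3 2 6 4 5)
  after r: (1 2 4)(3 6 5)
  after f': (1 5 3)(2 4)
  after f': (1 6)(2 4 5 3)
  after f': (2 4 6)(3 5)

r r f' f' f'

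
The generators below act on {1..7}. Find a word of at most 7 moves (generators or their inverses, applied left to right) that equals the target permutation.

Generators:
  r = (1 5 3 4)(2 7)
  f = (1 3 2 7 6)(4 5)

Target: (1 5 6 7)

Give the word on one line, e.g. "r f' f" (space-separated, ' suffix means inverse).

f' r' f r' f

  after f': (1 6 7 2 3)(4 5)
  after r': (1 6 2 5 3 4)
  after f: (2 4 3 5)(6 7)
  after r': (1 4 5 7 6 2 3)
  after f: (1 5 6 7)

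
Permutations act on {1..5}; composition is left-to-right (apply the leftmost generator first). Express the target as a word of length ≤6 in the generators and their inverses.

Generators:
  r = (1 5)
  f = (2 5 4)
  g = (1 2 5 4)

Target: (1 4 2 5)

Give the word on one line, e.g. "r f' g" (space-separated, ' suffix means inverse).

  after r: (1 5)
  after f': (1 2 4 5)
  after g': (2 5 4)
  after f: (2 4 5)
  after g': (1 4 2 5)

r f' g' f g'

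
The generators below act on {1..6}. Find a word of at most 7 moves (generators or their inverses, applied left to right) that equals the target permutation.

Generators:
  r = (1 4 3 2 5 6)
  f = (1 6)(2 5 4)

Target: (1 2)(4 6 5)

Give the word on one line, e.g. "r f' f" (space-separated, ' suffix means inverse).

r f r' f' r

  after r: (1 4 3 2 5 6)
  after f: (1 2 4 3 5)
  after r': (1 3 2)(5 6)
  after f': (1 3 4 5)(2 6)
  after r: (1 2)(4 6 5)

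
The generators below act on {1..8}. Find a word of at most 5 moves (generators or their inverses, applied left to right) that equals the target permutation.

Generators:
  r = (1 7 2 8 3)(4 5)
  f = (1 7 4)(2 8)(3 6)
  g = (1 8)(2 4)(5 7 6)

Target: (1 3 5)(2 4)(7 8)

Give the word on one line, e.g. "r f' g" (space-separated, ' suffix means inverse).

  after f: (1 7 4)(2 8)(3 6)
  after g: (1 6 3 5 7 2)(4 8)
  after f': (1 3 5)(2 4)(7 8)

f g f'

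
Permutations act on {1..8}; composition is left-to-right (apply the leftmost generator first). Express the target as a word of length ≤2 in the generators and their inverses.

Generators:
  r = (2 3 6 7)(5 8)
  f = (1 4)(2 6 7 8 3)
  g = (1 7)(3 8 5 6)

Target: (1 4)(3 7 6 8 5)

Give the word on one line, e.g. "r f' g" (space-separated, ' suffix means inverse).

  after r: (2 3 6 7)(5 8)
  after f: (1 4)(3 7 6 8 5)

r f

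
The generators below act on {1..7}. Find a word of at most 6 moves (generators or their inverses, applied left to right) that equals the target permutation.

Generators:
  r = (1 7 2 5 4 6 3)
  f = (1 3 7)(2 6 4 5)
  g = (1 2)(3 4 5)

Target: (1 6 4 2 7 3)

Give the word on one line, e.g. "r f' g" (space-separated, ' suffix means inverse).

  after r: (1 7 2 5 4 6 3)
  after f': (1 3 7 5 6)(2 4)
  after g': (1 5 6 2 3 7 4)
  after f': (1 4 7 6 5 2)
  after r: (1 6 4 2 7 3)

r f' g' f' r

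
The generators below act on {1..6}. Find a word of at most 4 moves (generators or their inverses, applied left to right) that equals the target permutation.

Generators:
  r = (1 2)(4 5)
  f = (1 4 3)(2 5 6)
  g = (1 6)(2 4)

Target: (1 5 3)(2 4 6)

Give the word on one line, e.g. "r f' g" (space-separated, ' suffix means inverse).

r f

  after r: (1 2)(4 5)
  after f: (1 5 3)(2 4 6)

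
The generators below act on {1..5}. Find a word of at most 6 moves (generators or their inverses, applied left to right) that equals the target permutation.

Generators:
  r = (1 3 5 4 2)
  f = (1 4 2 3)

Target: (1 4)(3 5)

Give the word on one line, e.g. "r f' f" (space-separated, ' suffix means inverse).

  after f': (1 3 2 4)
  after r: (1 5 4 3)
  after f': (1 5)(2 4)
  after r: (1 4)(3 5)

f' r f' r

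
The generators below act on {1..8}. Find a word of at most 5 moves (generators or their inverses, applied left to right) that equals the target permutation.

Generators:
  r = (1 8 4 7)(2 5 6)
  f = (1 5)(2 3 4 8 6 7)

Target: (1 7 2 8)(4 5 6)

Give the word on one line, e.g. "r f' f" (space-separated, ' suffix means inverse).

  after f': (1 5)(2 7 6 8 4 3)
  after f': (2 6 4)(3 7 8)
  after f': (1 5)(2 8)(3 6)(4 7)
  after r: (1 6 3 2 4)(5 8)
  after f: (1 7 2 8)(4 5 6)

f' f' f' r f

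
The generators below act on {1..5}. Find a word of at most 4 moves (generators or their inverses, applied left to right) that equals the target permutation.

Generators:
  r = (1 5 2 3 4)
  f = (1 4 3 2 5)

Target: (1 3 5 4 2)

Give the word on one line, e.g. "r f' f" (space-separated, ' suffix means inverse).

f f

  after f: (1 4 3 2 5)
  after f: (1 3 5 4 2)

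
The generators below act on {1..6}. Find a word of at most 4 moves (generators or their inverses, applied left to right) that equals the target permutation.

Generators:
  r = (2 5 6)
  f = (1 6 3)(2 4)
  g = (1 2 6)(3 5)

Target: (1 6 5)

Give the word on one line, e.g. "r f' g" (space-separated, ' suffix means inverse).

r' g g

  after r': (2 6 5)
  after g: (1 2)(3 5 6)
  after g: (1 6 5)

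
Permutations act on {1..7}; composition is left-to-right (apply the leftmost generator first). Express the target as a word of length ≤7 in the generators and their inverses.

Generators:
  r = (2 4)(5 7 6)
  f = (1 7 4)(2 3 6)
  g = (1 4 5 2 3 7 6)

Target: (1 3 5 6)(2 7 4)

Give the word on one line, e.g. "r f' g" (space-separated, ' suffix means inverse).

  after g: (1 4 5 2 3 7 6)
  after f: (2 6 7)(3 4 5)
  after f: (1 7 3)(4 5 6)
  after g': (1 3 6)(2 5 7)
  after r: (1 3 5 6)(2 7 4)

g f f g' r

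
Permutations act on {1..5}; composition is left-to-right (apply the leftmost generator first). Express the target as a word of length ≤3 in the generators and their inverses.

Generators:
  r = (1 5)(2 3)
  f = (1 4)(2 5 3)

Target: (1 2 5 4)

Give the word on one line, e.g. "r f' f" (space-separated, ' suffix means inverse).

r f'

  after r: (1 5)(2 3)
  after f': (1 2 5 4)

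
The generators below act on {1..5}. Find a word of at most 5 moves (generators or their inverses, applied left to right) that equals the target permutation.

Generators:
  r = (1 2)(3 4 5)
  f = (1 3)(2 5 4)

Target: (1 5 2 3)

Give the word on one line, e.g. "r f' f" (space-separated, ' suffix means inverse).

f' r r

  after f': (1 3)(2 4 5)
  after r: (1 4 3 2 5)
  after r: (1 5 2 3)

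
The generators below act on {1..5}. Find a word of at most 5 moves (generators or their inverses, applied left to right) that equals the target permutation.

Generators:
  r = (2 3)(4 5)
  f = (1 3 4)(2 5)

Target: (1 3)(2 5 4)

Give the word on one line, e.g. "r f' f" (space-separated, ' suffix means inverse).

  after f: (1 3 4)(2 5)
  after r': (1 2 4)(3 5)
  after f': (1 5)(2 3)
  after r': (1 4 5)
  after f': (1 3)(2 5 4)

f r' f' r' f'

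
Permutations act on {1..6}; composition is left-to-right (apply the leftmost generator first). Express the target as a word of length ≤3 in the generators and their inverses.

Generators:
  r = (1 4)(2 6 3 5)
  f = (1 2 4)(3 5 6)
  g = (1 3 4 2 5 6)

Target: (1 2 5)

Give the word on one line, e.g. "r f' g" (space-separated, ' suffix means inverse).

  after r: (1 4)(2 6 3 5)
  after f': (1 2 5)

r f'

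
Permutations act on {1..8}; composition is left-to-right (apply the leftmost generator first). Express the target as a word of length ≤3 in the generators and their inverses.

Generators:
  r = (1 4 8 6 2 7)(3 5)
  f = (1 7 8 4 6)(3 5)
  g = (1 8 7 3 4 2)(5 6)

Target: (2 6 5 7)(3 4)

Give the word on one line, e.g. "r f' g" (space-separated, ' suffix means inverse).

  after g': (1 2 4 3 7 8)(5 6)
  after r: (1 7 6 3)(2 8 4 5)
  after r: (2 6 5 7)(3 4)

g' r r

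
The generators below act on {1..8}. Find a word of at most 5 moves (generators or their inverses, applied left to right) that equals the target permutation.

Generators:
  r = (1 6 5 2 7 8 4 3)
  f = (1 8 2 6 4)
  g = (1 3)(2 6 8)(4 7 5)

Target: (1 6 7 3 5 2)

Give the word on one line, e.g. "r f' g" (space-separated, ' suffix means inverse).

  after r: (1 6 5 2 7 8 4 3)
  after r: (1 5 7 4)(2 8 3 6)
  after r: (1 2 4 6 7 3 5 8)
  after f: (1 6 7 3 5 2)

r r r f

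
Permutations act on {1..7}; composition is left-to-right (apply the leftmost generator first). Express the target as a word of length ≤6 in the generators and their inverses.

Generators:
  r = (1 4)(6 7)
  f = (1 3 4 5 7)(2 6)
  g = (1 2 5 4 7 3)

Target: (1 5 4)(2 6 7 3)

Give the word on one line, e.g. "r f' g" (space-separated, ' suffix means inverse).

  after g: (1 2 5 4 7 3)
  after f': (1 6 2 4 5 3 7)
  after r: (1 7 4 5 3 6 2)
  after f': (1 5)(2 7 3)
  after r: (1 5 4)(2 6 7 3)

g f' r f' r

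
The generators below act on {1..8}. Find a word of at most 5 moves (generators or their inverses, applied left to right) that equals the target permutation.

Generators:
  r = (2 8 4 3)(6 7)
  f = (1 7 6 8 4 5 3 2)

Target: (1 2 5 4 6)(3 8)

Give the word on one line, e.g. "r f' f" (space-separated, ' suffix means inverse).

  after r: (2 8 4 3)(6 7)
  after r: (2 4)(3 8)
  after r: (2 3 4 8)(6 7)
  after f': (1 2 5 4 6)(3 8)

r r r f'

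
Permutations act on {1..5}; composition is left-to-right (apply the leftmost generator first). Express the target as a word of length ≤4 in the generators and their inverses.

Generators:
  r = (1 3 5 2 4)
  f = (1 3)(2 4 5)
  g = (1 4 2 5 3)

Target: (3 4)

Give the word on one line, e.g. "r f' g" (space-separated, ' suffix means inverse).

f g

  after f: (1 3)(2 4 5)
  after g: (3 4)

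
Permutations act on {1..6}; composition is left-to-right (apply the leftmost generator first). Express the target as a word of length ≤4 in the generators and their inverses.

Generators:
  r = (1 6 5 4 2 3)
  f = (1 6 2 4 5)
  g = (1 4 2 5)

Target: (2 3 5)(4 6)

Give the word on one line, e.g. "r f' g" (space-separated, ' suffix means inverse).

  after r: (1 6 5 4 2 3)
  after f': (2 3 5)(4 6)

r f'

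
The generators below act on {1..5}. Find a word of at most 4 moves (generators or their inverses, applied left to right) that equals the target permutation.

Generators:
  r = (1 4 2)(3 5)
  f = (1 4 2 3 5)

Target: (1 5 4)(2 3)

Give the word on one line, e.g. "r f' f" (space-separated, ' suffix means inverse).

  after f: (1 4 2 3 5)
  after r': (2 5)
  after f': (1 5 4)(2 3)

f r' f'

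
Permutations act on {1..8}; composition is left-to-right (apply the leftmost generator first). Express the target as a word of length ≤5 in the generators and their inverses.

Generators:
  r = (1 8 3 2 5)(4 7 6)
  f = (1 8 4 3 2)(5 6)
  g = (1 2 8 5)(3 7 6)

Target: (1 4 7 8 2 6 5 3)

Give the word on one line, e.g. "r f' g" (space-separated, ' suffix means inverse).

  after f': (1 2 3 4 8)(5 6)
  after g': (2 6 8 5 7 3 4)
  after r': (1 5 4 3 6)(2 7 8)
  after f': (1 6 2 7)(3 5 8)
  after r: (1 4 7 8 2 6 5 3)

f' g' r' f' r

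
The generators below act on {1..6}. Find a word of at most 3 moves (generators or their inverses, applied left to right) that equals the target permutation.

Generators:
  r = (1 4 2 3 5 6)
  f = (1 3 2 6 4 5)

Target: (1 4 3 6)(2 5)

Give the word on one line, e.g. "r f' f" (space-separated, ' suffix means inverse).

r' f

  after r': (1 6 5 3 2 4)
  after f: (1 4 3 6)(2 5)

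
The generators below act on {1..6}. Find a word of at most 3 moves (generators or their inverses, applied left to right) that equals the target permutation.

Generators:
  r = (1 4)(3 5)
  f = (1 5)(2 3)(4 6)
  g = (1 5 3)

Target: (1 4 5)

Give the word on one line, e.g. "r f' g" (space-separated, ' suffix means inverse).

r g

  after r: (1 4)(3 5)
  after g: (1 4 5)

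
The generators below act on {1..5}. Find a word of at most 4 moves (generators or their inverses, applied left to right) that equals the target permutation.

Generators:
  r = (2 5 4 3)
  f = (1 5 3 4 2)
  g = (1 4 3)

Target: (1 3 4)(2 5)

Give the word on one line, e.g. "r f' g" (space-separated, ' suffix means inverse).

f' r f' g'

  after f': (1 2 4 3 5)
  after r: (1 5)(2 3 4)
  after f': (2 5)
  after g': (1 3 4)(2 5)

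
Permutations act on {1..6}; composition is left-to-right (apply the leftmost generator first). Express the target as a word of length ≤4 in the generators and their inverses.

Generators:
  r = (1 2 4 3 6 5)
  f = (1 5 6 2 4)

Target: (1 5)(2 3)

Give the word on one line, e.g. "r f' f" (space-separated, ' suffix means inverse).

  after f': (1 4 2 6 5)
  after f': (1 2 5 4 6)
  after r': (2 6 5)(3 4)
  after r': (1 5)(2 3)

f' f' r' r'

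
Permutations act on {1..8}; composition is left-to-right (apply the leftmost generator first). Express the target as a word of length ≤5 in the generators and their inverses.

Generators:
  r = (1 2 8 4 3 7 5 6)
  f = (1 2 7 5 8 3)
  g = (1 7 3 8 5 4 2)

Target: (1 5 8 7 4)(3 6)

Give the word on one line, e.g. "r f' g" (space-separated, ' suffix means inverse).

g f' r f'

  after g: (1 7 3 8 5 4 2)
  after f': (1 2 3 5 4)(7 8)
  after r: (1 8 5 3 6)(2 7 4)
  after f': (1 5 8 7 4)(3 6)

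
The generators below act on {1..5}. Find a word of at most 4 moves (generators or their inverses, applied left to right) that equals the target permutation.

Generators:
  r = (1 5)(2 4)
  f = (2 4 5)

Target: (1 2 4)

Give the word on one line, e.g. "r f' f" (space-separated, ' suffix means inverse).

  after f: (2 4 5)
  after r': (1 5 4)
  after f': (1 4)(2 5)
  after f': (1 2 4)

f r' f' f'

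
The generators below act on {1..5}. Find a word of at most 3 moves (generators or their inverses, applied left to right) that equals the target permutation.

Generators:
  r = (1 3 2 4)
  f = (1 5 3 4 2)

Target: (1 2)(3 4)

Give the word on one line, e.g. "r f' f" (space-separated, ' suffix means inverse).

r r

  after r: (1 3 2 4)
  after r: (1 2)(3 4)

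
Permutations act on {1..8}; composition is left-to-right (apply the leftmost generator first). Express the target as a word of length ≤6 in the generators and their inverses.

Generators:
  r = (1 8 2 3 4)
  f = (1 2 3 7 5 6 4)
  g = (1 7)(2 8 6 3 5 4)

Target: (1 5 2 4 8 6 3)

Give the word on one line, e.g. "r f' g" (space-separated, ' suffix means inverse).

  after f': (1 4 6 5 7 3 2)
  after r: (2 8)(4 6 5 7)
  after g: (1 7 2 6 4 3 5)
  after f': (1 3 7)(2 5 4)
  after g: (1 5 2 4 8 6 3)

f' r g f' g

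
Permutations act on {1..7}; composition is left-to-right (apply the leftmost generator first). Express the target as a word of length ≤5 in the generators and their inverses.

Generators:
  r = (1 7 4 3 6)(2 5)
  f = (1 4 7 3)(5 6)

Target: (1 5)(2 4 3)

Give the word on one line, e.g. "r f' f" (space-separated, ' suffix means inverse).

r' f' r' f' r

  after r': (1 6 3 4 7)(2 5)
  after f': (1 5 2 6 7 3)
  after r': (1 2 3 6)(4 7)
  after f': (1 2 7)(3 5 6)
  after r: (1 5)(2 4 3)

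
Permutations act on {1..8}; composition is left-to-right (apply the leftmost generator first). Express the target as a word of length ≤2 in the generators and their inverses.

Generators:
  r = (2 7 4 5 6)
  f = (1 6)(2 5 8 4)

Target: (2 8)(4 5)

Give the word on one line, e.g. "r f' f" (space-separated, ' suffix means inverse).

  after f': (1 6)(2 4 8 5)
  after f': (2 8)(4 5)

f' f'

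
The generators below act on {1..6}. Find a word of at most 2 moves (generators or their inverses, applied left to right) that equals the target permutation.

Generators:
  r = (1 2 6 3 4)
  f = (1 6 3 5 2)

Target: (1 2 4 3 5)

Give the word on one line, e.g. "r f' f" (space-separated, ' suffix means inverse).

  after f: (1 6 3 5 2)
  after r': (1 2 4 3 5)

f r'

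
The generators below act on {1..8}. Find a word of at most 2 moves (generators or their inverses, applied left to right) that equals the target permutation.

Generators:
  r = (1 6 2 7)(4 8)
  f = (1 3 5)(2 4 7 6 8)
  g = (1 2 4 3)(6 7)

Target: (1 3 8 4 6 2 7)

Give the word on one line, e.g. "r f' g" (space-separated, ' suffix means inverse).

g' r'

  after g': (1 3 4 2)(6 7)
  after r': (1 3 8 4 6 2 7)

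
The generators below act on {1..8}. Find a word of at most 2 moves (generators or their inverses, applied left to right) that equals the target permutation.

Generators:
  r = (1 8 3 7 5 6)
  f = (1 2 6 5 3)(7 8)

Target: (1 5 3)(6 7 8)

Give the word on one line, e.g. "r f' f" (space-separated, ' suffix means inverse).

  after r': (1 6 5 7 3 8)
  after r': (1 5 3)(6 7 8)

r' r'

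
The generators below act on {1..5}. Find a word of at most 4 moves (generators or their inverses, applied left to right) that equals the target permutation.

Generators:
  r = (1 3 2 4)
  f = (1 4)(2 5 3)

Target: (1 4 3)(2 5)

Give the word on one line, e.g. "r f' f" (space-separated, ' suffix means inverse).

  after r': (1 4 2 3)
  after f: (3 4 5)
  after f: (1 4 3)(2 5)

r' f f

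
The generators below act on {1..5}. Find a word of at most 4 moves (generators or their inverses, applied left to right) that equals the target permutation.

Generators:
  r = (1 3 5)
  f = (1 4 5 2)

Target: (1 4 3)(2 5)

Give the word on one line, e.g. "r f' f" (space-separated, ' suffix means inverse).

f' r f f

  after f': (1 2 5 4)
  after r: (1 2)(3 5 4)
  after f: (2 4 3)
  after f: (1 4 3)(2 5)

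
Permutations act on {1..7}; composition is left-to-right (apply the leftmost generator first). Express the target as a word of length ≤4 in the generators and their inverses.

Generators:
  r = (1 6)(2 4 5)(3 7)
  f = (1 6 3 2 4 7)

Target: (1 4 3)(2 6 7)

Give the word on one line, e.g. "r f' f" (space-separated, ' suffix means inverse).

  after f': (1 7 4 2 3 6)
  after f': (1 4 3)(2 6 7)

f' f'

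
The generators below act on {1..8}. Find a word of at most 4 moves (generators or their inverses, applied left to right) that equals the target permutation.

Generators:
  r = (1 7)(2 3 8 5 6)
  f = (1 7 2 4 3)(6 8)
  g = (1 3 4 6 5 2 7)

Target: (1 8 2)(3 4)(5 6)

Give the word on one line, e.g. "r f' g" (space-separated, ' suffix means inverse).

f' r

  after f': (1 3 4 2 7)(6 8)
  after r: (1 8 2)(3 4)(5 6)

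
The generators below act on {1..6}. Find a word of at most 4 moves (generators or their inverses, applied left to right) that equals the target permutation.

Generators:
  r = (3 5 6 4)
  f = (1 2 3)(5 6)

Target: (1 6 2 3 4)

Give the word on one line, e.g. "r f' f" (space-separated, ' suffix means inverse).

r f' r f'

  after r: (3 5 6 4)
  after f': (1 3 6 4 2)
  after r: (1 5 6 3 4 2)
  after f': (1 6 2 3 4)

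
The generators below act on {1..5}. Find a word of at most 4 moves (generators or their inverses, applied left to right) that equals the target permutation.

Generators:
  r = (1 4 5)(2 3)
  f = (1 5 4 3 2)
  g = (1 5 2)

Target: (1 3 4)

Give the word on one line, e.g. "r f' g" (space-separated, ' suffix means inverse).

g' r' r' f'

  after g': (1 2 5)
  after r': (1 3 2 4)
  after r': (1 2)(4 5)
  after f': (1 3 4)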